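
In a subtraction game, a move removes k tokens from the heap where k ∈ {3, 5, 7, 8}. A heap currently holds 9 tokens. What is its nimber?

3

Compute g(0), g(1), … for moves {3, 5, 7, 8}:
k:     0  1  2  3  4  5  6  7  8  9
g(k):  0  0  0  1  1  1  2  2  2  3
So g(9) = 3.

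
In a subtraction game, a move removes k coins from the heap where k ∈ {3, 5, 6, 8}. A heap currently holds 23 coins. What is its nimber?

0

Grundy values for subtraction set {3, 5, 6, 8}:
k:     0  1  2  3  4  5  6  7  8  9 10 11 12 13 14 15 16 17 18 19 20 21 22 23
g(k):  0  0  0  1  1  1  2  2  2  3  3  0  0  0  1  1  1  2  2  2  3  3  0  0
So g(23) = 0.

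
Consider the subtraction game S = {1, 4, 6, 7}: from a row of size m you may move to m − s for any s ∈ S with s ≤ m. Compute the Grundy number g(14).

Grundy values for subtraction set {1, 4, 6, 7}:
k:     0  1  2  3  4  5  6  7  8  9 10 11 12 13 14
g(k):  0  1  0  1  2  0  1  2  3  2  0  1  2  0  1
So g(14) = 1.

1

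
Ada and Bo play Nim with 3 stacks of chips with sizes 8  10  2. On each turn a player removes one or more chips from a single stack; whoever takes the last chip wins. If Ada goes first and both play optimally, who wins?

Bo wins

Nim-sum: 8 ^ 10 ^ 2 = 0.
The nim-sum is 0, so this is a P-position: the player to move is in a losing position under optimal play; Ada is about to move from it and so loses — Bo wins.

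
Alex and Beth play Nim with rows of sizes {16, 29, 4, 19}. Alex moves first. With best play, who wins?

In binary:
  10000  (16)
  11101  (29)
  00100  (4)
  10011  (19)
  -----
  11010  (26)
The nim-sum is 26 ≠ 0, so this is an N-position: the player to move can win; Alex has a winning move.

Alex wins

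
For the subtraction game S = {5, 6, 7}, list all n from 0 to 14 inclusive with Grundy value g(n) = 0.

Compute g(0), g(1), … for moves {5, 6, 7}:
g(0) = mex{} = 0
g(1) = mex{} = 0
g(2) = mex{} = 0
g(3) = mex{} = 0
g(4) = mex{} = 0
g(5) = mex{0} = 1
g(6) = mex{0} = 1
g(7) = mex{0} = 1
g(8) = mex{0} = 1
g(9) = mex{0} = 1
g(10) = mex{0,1} = 2
g(11) = mex{0,1} = 2
g(12) = mex{1} = 0
g(13) = mex{1} = 0
g(14) = mex{1} = 0
The P-positions (g = 0) in 0..14 are 0, 1, 2, 3, 4, 12, 13, 14.

0, 1, 2, 3, 4, 12, 13, 14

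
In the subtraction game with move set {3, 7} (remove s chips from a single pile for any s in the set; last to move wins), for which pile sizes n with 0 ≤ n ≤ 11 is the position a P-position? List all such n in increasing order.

Compute g(0), g(1), … for moves {3, 7}:
g(0) = mex{} = 0
g(1) = mex{} = 0
g(2) = mex{} = 0
g(3) = mex{0} = 1
g(4) = mex{0} = 1
g(5) = mex{0} = 1
g(6) = mex{1} = 0
g(7) = mex{0,1} = 2
g(8) = mex{0,1} = 2
g(9) = mex{0} = 1
g(10) = mex{1,2} = 0
g(11) = mex{1,2} = 0
The P-positions (g = 0) in 0..11 are 0, 1, 2, 6, 10, 11.

0, 1, 2, 6, 10, 11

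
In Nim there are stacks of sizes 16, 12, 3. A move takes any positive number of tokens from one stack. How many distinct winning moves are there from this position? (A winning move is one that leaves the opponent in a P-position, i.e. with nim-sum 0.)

Nim-sum: 16 ⊕ 12 ⊕ 3 = 31.
The overall nim-sum is X = 31. A stack of size p has a winning move iff p XOR X < p (reduce it to p XOR X).
  16: 16 XOR 31 = 15 < 16 — winning move (to 15).
  12: 12 XOR 31 = 19 ≥ 12 — no move.
  3: 3 XOR 31 = 28 ≥ 3 — no move.
That gives 1 winning move.

1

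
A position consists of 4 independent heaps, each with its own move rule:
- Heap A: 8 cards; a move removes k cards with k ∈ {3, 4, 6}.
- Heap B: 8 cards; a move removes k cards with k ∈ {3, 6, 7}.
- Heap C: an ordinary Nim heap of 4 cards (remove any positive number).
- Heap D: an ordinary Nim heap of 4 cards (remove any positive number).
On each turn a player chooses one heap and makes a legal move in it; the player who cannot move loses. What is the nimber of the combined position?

0

For heap A, compute g(0), g(1), … with moves {3, 4, 6}:
g(0) = mex{} = 0
g(1) = mex{} = 0
g(2) = mex{} = 0
g(3) = mex{0} = 1
g(4) = mex{0} = 1
g(5) = mex{0} = 1
g(6) = mex{0,1} = 2
g(7) = mex{0,1} = 2
g(8) = mex{0,1} = 2
So g(8) = 2.
For heap B, compute g(0), g(1), … with moves {3, 6, 7}:
k:     0  1  2  3  4  5  6  7  8
g(k):  0  0  0  1  1  1  2  2  2
So g(8) = 2.
Heap C is a plain Nim heap of size 4, so its Grundy value is 4.
Heap D is a plain Nim heap of size 4, so its Grundy value is 4.
The value of a disjunctive sum is the nim-sum of the parts.
Combined value = 2 XOR 2 XOR 4 XOR 4 = 0.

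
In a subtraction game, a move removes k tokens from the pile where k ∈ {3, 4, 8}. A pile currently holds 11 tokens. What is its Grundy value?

3

Build the Grundy sequence with g(k) = mex{g(k−s) : s ∈ {3, 4, 8}, s ≤ k}:
k:     0  1  2  3  4  5  6  7  8  9 10 11
g(k):  0  0  0  1  1  1  2  0  2  3  1  3
So g(11) = 3.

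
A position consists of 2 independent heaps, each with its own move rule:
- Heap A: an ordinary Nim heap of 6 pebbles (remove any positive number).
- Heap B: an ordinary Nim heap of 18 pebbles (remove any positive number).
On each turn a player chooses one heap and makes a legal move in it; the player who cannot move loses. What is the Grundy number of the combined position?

20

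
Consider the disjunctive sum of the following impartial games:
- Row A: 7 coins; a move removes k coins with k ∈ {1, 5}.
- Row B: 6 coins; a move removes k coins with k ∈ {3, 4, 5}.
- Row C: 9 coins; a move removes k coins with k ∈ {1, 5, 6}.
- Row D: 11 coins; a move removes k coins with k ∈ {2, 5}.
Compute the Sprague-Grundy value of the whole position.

For row A, compute g(0), g(1), … with moves {1, 5}:
k:     0  1  2  3  4  5  6  7
g(k):  0  1  0  1  0  1  0  1
So g(7) = 1.
Grundy values for row B (subtraction set {3, 4, 5}):
g(0) = mex{} = 0
g(1) = mex{} = 0
g(2) = mex{} = 0
g(3) = mex{0} = 1
g(4) = mex{0} = 1
g(5) = mex{0} = 1
g(6) = mex{0,1} = 2
So g(6) = 2.
Grundy values for row C (subtraction set {1, 5, 6}):
k:     0  1  2  3  4  5  6  7  8  9
g(k):  0  1  0  1  0  1  2  3  2  3
So g(9) = 3.
Build the Grundy sequence for row D with g(k) = mex{g(k−s) : s ∈ {2, 5}, s ≤ k}:
k:     0  1  2  3  4  5  6  7  8  9 10 11
g(k):  0  0  1  1  0  2  1  0  0  1  1  0
So g(11) = 0.
The value of a disjunctive sum is the nim-sum of the parts.
Combined value = 1 XOR 2 XOR 3 XOR 0 = 0.

0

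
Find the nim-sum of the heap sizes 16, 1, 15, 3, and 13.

Nim-sum: 16 XOR 1 XOR 15 XOR 3 XOR 13 = 16.

16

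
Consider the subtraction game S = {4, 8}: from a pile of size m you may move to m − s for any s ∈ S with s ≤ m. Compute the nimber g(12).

Build the Grundy sequence with g(k) = mex{g(k−s) : s ∈ {4, 8}, s ≤ k}:
k:     0  1  2  3  4  5  6  7  8  9 10 11 12
g(k):  0  0  0  0  1  1  1  1  2  2  2  2  0
So g(12) = 0.

0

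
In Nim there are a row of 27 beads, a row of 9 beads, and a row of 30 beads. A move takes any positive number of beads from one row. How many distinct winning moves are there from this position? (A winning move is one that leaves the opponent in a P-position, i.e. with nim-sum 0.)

Compute the nim-sum pairwise:
27 ^ 9 = 18
18 ^ 30 = 12
The overall nim-sum is X = 12. A row of size p has a winning move iff p XOR X < p (reduce it to p XOR X).
  27: 27 XOR 12 = 23 < 27 — winning move (to 23).
  9: 9 XOR 12 = 5 < 9 — winning move (to 5).
  30: 30 XOR 12 = 18 < 30 — winning move (to 18).
That gives 3 winning moves.

3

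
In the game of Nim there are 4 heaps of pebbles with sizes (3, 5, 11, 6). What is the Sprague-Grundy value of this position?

11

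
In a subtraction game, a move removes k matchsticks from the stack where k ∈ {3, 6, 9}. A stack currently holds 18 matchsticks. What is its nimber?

Grundy values for subtraction set {3, 6, 9}:
k:     0  1  2  3  4  5  6  7  8  9 10 11 12 13 14 15 16 17 18
g(k):  0  0  0  1  1  1  2  2  2  3  3  3  0  0  0  1  1  1  2
So g(18) = 2.

2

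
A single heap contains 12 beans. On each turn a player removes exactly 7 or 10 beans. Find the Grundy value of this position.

Build the Grundy sequence with g(k) = mex{g(k−s) : s ∈ {7, 10}, s ≤ k}:
g(0) = mex{} = 0
g(1) = mex{} = 0
g(2) = mex{} = 0
g(3) = mex{} = 0
g(4) = mex{} = 0
g(5) = mex{} = 0
g(6) = mex{} = 0
g(7) = mex{0} = 1
g(8) = mex{0} = 1
g(9) = mex{0} = 1
g(10) = mex{0} = 1
g(11) = mex{0} = 1
g(12) = mex{0} = 1
So g(12) = 1.

1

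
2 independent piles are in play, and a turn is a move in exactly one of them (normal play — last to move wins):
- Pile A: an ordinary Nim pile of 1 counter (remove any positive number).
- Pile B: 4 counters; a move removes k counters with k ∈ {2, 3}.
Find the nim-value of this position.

Pile A is a plain Nim pile of size 1, so its Grundy value is 1.
For pile B, compute g(0), g(1), … with moves {2, 3}:
g(0) = mex{} = 0
g(1) = mex{} = 0
g(2) = mex{0} = 1
g(3) = mex{0} = 1
g(4) = mex{0,1} = 2
So g(4) = 2.
By the Sprague-Grundy theorem, the Grundy value of a sum of independent games is the XOR of the component values.
Combined value = 1 XOR 2 = 3.

3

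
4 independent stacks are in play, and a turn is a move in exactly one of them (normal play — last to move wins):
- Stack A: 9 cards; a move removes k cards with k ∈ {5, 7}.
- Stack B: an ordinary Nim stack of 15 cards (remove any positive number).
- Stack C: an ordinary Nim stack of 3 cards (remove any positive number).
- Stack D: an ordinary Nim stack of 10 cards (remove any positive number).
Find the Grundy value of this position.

7

Grundy values for stack A (subtraction set {5, 7}):
g(0) = mex{} = 0
g(1) = mex{} = 0
g(2) = mex{} = 0
g(3) = mex{} = 0
g(4) = mex{} = 0
g(5) = mex{0} = 1
g(6) = mex{0} = 1
g(7) = mex{0} = 1
g(8) = mex{0} = 1
g(9) = mex{0} = 1
So g(9) = 1.
Stack B is a plain Nim stack of size 15, so its Grundy value is 15.
Stack C is a plain Nim stack of size 3, so its Grundy value is 3.
Stack D is a plain Nim stack of size 10, so its Grundy value is 10.
The value of a disjunctive sum is the nim-sum of the parts.
Combined value = 1 ⊕ 15 ⊕ 3 ⊕ 10 = 7.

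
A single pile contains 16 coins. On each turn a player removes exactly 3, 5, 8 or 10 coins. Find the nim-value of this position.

Grundy values for subtraction set {3, 5, 8, 10}:
k:     0  1  2  3  4  5  6  7  8  9 10 11 12 13 14 15 16
g(k):  0  0  0  1  1  1  2  2  2  3  3  3  4  0  0  0  1
So g(16) = 1.

1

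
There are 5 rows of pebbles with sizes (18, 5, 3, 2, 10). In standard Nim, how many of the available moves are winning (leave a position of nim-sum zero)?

1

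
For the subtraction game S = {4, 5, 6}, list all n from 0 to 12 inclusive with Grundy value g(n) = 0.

Build the Grundy sequence with g(k) = mex{g(k−s) : s ∈ {4, 5, 6}, s ≤ k}:
k:     0  1  2  3  4  5  6  7  8  9 10 11 12
g(k):  0  0  0  0  1  1  1  1  2  2  0  0  0
The P-positions (g = 0) in 0..12 are 0, 1, 2, 3, 10, 11, 12.

0, 1, 2, 3, 10, 11, 12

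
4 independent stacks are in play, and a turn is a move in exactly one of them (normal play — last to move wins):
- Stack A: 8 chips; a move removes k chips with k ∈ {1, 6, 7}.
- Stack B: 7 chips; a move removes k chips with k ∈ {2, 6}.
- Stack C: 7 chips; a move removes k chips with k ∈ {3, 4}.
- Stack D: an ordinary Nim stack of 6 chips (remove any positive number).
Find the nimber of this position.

5

Grundy values for stack A (subtraction set {1, 6, 7}):
k:     0  1  2  3  4  5  6  7  8
g(k):  0  1  0  1  0  1  2  3  2
So g(8) = 2.
Grundy values for stack B (subtraction set {2, 6}):
g(0) = mex{} = 0
g(1) = mex{} = 0
g(2) = mex{0} = 1
g(3) = mex{0} = 1
g(4) = mex{1} = 0
g(5) = mex{1} = 0
g(6) = mex{0} = 1
g(7) = mex{0} = 1
So g(7) = 1.
For stack C, compute g(0), g(1), … with moves {3, 4}:
g(0) = mex{} = 0
g(1) = mex{} = 0
g(2) = mex{} = 0
g(3) = mex{0} = 1
g(4) = mex{0} = 1
g(5) = mex{0} = 1
g(6) = mex{0,1} = 2
g(7) = mex{1} = 0
So g(7) = 0.
Stack D is a plain Nim stack of size 6, so its Grundy value is 6.
By the Sprague-Grundy theorem, the Grundy value of a sum of independent games is the XOR of the component values.
Combined value = 2 ⊕ 1 ⊕ 0 ⊕ 6 = 5.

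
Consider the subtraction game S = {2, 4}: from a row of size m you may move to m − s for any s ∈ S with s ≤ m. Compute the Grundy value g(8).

Grundy values for subtraction set {2, 4}:
g(0) = mex{} = 0
g(1) = mex{} = 0
g(2) = mex{0} = 1
g(3) = mex{0} = 1
g(4) = mex{0,1} = 2
g(5) = mex{0,1} = 2
g(6) = mex{1,2} = 0
g(7) = mex{1,2} = 0
g(8) = mex{0,2} = 1
So g(8) = 1.

1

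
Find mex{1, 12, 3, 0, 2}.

The values 0, 1, 2, 3 are all present; 4 is the first non-negative integer missing from the set.

4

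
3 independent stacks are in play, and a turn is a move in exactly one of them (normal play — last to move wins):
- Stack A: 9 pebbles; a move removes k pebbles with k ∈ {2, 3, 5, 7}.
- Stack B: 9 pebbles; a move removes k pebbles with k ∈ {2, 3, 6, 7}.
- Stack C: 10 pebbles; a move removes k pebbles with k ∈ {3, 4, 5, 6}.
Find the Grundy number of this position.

0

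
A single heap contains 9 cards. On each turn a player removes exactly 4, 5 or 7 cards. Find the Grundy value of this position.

2

Grundy values for subtraction set {4, 5, 7}:
g(0) = mex{} = 0
g(1) = mex{} = 0
g(2) = mex{} = 0
g(3) = mex{} = 0
g(4) = mex{0} = 1
g(5) = mex{0} = 1
g(6) = mex{0} = 1
g(7) = mex{0} = 1
g(8) = mex{0,1} = 2
g(9) = mex{0,1} = 2
So g(9) = 2.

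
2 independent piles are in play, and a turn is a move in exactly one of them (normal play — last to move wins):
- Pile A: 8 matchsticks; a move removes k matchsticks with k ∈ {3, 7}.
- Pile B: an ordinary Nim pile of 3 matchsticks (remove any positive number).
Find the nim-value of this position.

1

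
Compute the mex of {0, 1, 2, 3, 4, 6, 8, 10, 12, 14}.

The values 0, 1, 2, 3, 4 are all present; 5 is the first non-negative integer missing from the set.

5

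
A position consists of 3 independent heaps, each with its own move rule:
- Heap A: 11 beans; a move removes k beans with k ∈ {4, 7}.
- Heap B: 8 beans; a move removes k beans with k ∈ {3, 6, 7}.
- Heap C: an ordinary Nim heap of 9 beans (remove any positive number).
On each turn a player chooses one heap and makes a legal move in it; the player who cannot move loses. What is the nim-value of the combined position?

Build the Grundy sequence for heap A with g(k) = mex{g(k−s) : s ∈ {4, 7}, s ≤ k}:
k:     0  1  2  3  4  5  6  7  8  9 10 11
g(k):  0  0  0  0  1  1  1  1  2  2  2  0
So g(11) = 0.
Build the Grundy sequence for heap B with g(k) = mex{g(k−s) : s ∈ {3, 6, 7}, s ≤ k}:
k:     0  1  2  3  4  5  6  7  8
g(k):  0  0  0  1  1  1  2  2  2
So g(8) = 2.
Heap C is a plain Nim heap of size 9, so its Grundy value is 9.
By the Sprague-Grundy theorem, the Grundy value of a sum of independent games is the XOR of the component values.
Combined value = 0 ⊕ 2 ⊕ 9 = 11.

11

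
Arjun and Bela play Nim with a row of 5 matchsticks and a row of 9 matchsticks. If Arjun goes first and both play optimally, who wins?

Arjun wins

Compute the nim-sum pairwise:
5 XOR 9 = 12
The nim-sum is 12 ≠ 0, so this is an N-position: the player to move can win; Arjun has a winning move.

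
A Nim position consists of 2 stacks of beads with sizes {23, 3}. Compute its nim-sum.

20

Write each in binary and XOR column by column:
  10111  (23)
  00011  (3)
  -----
  10100  (20)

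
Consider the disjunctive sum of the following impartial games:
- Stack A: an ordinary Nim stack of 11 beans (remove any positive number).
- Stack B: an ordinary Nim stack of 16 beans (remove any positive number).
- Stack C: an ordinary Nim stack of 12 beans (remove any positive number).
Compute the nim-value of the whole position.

Stack A is a plain Nim stack of size 11, so its Grundy value is 11.
Stack B is a plain Nim stack of size 16, so its Grundy value is 16.
Stack C is a plain Nim stack of size 12, so its Grundy value is 12.
The value of a disjunctive sum is the nim-sum of the parts.
Combined value = 11 XOR 16 XOR 12 = 23.

23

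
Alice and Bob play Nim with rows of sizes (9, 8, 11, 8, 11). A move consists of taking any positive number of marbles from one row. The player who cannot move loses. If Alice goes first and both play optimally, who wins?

Alice wins

Nim-sum: 9 ^ 8 ^ 11 ^ 8 ^ 11 = 9.
The nim-sum is 9 ≠ 0, so this is an N-position: the player to move can win; Alice has a winning move.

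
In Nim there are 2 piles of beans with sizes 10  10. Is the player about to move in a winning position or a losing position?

Compute the nim-sum pairwise:
10 ^ 10 = 0
The nim-sum is 0, so this is a P-position: the player to move is in a losing position under optimal play.

Losing position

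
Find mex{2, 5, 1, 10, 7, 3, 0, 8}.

4

The values 0, 1, 2, 3 are all present; 4 is the first non-negative integer missing from the set.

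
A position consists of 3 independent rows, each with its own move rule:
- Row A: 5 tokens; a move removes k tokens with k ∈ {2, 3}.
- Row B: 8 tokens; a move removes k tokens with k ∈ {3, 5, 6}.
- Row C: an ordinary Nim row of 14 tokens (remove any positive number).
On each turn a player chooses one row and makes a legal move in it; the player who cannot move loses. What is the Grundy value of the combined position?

Grundy values for row A (subtraction set {2, 3}):
k:     0  1  2  3  4  5
g(k):  0  0  1  1  2  0
So g(5) = 0.
Build the Grundy sequence for row B with g(k) = mex{g(k−s) : s ∈ {3, 5, 6}, s ≤ k}:
k:     0  1  2  3  4  5  6  7  8
g(k):  0  0  0  1  1  1  2  2  2
So g(8) = 2.
Row C is a plain Nim row of size 14, so its Grundy value is 14.
The value of a disjunctive sum is the nim-sum of the parts.
Combined value = 0 ⊕ 2 ⊕ 14 = 12.

12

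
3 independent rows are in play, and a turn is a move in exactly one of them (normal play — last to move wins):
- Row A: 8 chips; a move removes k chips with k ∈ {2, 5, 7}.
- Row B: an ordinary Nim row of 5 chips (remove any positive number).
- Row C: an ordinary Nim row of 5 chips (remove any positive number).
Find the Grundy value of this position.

2

For row A, compute g(0), g(1), … with moves {2, 5, 7}:
k:     0  1  2  3  4  5  6  7  8
g(k):  0  0  1  1  0  2  1  3  2
So g(8) = 2.
Row B is a plain Nim row of size 5, so its Grundy value is 5.
Row C is a plain Nim row of size 5, so its Grundy value is 5.
The value of a disjunctive sum is the nim-sum of the parts.
Combined value = 2 XOR 5 XOR 5 = 2.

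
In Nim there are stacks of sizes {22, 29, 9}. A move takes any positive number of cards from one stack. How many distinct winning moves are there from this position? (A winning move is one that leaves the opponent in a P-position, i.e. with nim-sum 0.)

1

Compute the nim-sum pairwise:
22 ⊕ 29 = 11
11 ⊕ 9 = 2
The overall nim-sum is X = 2. A stack of size p has a winning move iff p XOR X < p (reduce it to p XOR X).
  22: 22 XOR 2 = 20 < 22 — winning move (to 20).
  29: 29 XOR 2 = 31 ≥ 29 — no move.
  9: 9 XOR 2 = 11 ≥ 9 — no move.
That gives 1 winning move.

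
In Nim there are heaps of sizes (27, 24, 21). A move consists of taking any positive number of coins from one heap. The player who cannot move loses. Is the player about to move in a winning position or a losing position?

Compute the nim-sum pairwise:
27 XOR 24 = 3
3 XOR 21 = 22
The nim-sum is 22 ≠ 0, so this is an N-position: the player to move can win.

Winning position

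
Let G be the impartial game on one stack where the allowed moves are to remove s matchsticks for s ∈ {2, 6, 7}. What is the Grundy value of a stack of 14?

0

Grundy values for subtraction set {2, 6, 7}:
g(0) = mex{} = 0
g(1) = mex{} = 0
g(2) = mex{0} = 1
g(3) = mex{0} = 1
g(4) = mex{1} = 0
g(5) = mex{1} = 0
g(6) = mex{0} = 1
g(7) = mex{0} = 1
g(8) = mex{0,1} = 2
g(9) = mex{1} = 0
g(10) = mex{0,1,2} = 3
g(11) = mex{0} = 1
g(12) = mex{0,1,3} = 2
g(13) = mex{1} = 0
g(14) = mex{1,2} = 0
So g(14) = 0.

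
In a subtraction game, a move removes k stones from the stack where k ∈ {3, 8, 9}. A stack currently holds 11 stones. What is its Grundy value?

Grundy values for subtraction set {3, 8, 9}:
g(0) = mex{} = 0
g(1) = mex{} = 0
g(2) = mex{} = 0
g(3) = mex{0} = 1
g(4) = mex{0} = 1
g(5) = mex{0} = 1
g(6) = mex{1} = 0
g(7) = mex{1} = 0
g(8) = mex{0,1} = 2
g(9) = mex{0} = 1
g(10) = mex{0} = 1
g(11) = mex{0,1,2} = 3
So g(11) = 3.

3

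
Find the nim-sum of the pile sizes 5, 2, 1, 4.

Write each in binary and XOR column by column:
  101  (5)
  010  (2)
  001  (1)
  100  (4)
  ---
  010  (2)

2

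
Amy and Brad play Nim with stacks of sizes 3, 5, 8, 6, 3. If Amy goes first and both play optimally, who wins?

In binary:
  0011  (3)
  0101  (5)
  1000  (8)
  0110  (6)
  0011  (3)
  ----
  1011  (11)
The nim-sum is 11 ≠ 0, so this is an N-position: the player to move can win; Amy has a winning move.

Amy wins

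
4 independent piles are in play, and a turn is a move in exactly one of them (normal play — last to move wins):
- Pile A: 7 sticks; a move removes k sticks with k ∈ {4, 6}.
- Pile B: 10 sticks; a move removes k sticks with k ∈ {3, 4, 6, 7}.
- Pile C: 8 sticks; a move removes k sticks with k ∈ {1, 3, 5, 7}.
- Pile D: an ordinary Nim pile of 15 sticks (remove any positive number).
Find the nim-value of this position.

Build the Grundy sequence for pile A with g(k) = mex{g(k−s) : s ∈ {4, 6}, s ≤ k}:
k:     0  1  2  3  4  5  6  7
g(k):  0  0  0  0  1  1  1  1
So g(7) = 1.
Grundy values for pile B (subtraction set {3, 4, 6, 7}):
g(0) = mex{} = 0
g(1) = mex{} = 0
g(2) = mex{} = 0
g(3) = mex{0} = 1
g(4) = mex{0} = 1
g(5) = mex{0} = 1
g(6) = mex{0,1} = 2
g(7) = mex{0,1} = 2
g(8) = mex{0,1} = 2
g(9) = mex{0,1,2} = 3
g(10) = mex{1,2} = 0
So g(10) = 0.
Build the Grundy sequence for pile C with g(k) = mex{g(k−s) : s ∈ {1, 3, 5, 7}, s ≤ k}:
g(0) = mex{} = 0
g(1) = mex{0} = 1
g(2) = mex{1} = 0
g(3) = mex{0} = 1
g(4) = mex{1} = 0
g(5) = mex{0} = 1
g(6) = mex{1} = 0
g(7) = mex{0} = 1
g(8) = mex{1} = 0
So g(8) = 0.
Pile D is a plain Nim pile of size 15, so its Grundy value is 15.
The value of a disjunctive sum is the nim-sum of the parts.
Combined value = 1 XOR 0 XOR 0 XOR 15 = 14.

14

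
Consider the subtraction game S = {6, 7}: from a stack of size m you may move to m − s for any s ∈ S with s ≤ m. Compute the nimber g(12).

Grundy values for subtraction set {6, 7}:
g(0) = mex{} = 0
g(1) = mex{} = 0
g(2) = mex{} = 0
g(3) = mex{} = 0
g(4) = mex{} = 0
g(5) = mex{} = 0
g(6) = mex{0} = 1
g(7) = mex{0} = 1
g(8) = mex{0} = 1
g(9) = mex{0} = 1
g(10) = mex{0} = 1
g(11) = mex{0} = 1
g(12) = mex{0,1} = 2
So g(12) = 2.

2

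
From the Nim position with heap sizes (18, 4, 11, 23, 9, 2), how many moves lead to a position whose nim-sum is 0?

Nim-sum: 18 ^ 4 ^ 11 ^ 23 ^ 9 ^ 2 = 1.
The overall nim-sum is X = 1. A heap of size p has a winning move iff p XOR X < p (reduce it to p XOR X).
  18: 18 XOR 1 = 19 ≥ 18 — no move.
  4: 4 XOR 1 = 5 ≥ 4 — no move.
  11: 11 XOR 1 = 10 < 11 — winning move (to 10).
  23: 23 XOR 1 = 22 < 23 — winning move (to 22).
  9: 9 XOR 1 = 8 < 9 — winning move (to 8).
  2: 2 XOR 1 = 3 ≥ 2 — no move.
That gives 3 winning moves.

3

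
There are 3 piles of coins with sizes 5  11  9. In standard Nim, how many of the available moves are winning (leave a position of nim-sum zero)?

In binary:
  0101  (5)
  1011  (11)
  1001  (9)
  ----
  0111  (7)
The overall nim-sum is X = 7. A pile of size p has a winning move iff p XOR X < p (reduce it to p XOR X).
  5: 5 XOR 7 = 2 < 5 — winning move (to 2).
  11: 11 XOR 7 = 12 ≥ 11 — no move.
  9: 9 XOR 7 = 14 ≥ 9 — no move.
That gives 1 winning move.

1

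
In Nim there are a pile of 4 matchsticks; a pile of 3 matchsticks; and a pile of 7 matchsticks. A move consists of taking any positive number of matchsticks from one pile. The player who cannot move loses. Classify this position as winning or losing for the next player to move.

Losing position

Compute the nim-sum pairwise:
4 XOR 3 = 7
7 XOR 7 = 0
The nim-sum is 0, so this is a P-position: the player to move is in a losing position under optimal play.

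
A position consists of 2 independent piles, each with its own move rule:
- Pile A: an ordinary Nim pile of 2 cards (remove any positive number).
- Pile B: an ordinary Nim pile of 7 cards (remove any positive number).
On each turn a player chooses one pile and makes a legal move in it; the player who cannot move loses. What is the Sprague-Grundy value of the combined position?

5

Pile A is a plain Nim pile of size 2, so its Grundy value is 2.
Pile B is a plain Nim pile of size 7, so its Grundy value is 7.
By the Sprague-Grundy theorem, the Grundy value of a sum of independent games is the XOR of the component values.
Combined value = 2 ⊕ 7 = 5.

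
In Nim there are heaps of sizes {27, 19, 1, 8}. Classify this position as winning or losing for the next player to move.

Winning position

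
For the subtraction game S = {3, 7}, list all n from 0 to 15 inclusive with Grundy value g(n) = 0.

0, 1, 2, 6, 10, 11, 12

Build the Grundy sequence with g(k) = mex{g(k−s) : s ∈ {3, 7}, s ≤ k}:
k:     0  1  2  3  4  5  6  7  8  9 10 11 12 13 14 15
g(k):  0  0  0  1  1  1  0  2  2  1  0  0  0  1  1  1
The P-positions (g = 0) in 0..15 are 0, 1, 2, 6, 10, 11, 12.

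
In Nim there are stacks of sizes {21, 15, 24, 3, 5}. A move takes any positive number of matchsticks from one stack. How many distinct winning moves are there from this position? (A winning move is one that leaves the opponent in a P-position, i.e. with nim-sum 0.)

Bitwise XOR of the heap sizes:
  10101  (21)
  01111  (15)
  11000  (24)
  00011  (3)
  00101  (5)
  -----
  00100  (4)
The overall nim-sum is X = 4. A stack of size p has a winning move iff p XOR X < p (reduce it to p XOR X).
  21: 21 XOR 4 = 17 < 21 — winning move (to 17).
  15: 15 XOR 4 = 11 < 15 — winning move (to 11).
  24: 24 XOR 4 = 28 ≥ 24 — no move.
  3: 3 XOR 4 = 7 ≥ 3 — no move.
  5: 5 XOR 4 = 1 < 5 — winning move (to 1).
That gives 3 winning moves.

3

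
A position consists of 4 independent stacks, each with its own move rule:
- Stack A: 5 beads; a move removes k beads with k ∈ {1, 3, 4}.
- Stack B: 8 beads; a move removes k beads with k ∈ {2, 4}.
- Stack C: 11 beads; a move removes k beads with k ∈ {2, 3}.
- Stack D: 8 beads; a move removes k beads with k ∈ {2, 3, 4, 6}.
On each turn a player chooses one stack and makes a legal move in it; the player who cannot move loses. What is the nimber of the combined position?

For stack A, compute g(0), g(1), … with moves {1, 3, 4}:
k:     0  1  2  3  4  5
g(k):  0  1  0  1  2  3
So g(5) = 3.
Build the Grundy sequence for stack B with g(k) = mex{g(k−s) : s ∈ {2, 4}, s ≤ k}:
g(0) = mex{} = 0
g(1) = mex{} = 0
g(2) = mex{0} = 1
g(3) = mex{0} = 1
g(4) = mex{0,1} = 2
g(5) = mex{0,1} = 2
g(6) = mex{1,2} = 0
g(7) = mex{1,2} = 0
g(8) = mex{0,2} = 1
So g(8) = 1.
Build the Grundy sequence for stack C with g(k) = mex{g(k−s) : s ∈ {2, 3}, s ≤ k}:
g(0) = mex{} = 0
g(1) = mex{} = 0
g(2) = mex{0} = 1
g(3) = mex{0} = 1
g(4) = mex{0,1} = 2
g(5) = mex{1} = 0
g(6) = mex{1,2} = 0
g(7) = mex{0,2} = 1
g(8) = mex{0} = 1
g(9) = mex{0,1} = 2
g(10) = mex{1} = 0
g(11) = mex{1,2} = 0
So g(11) = 0.
Grundy values for stack D (subtraction set {2, 3, 4, 6}):
k:     0  1  2  3  4  5  6  7  8
g(k):  0  0  1  1  2  2  3  3  0
So g(8) = 0.
The value of a disjunctive sum is the nim-sum of the parts.
Combined value = 3 ⊕ 1 ⊕ 0 ⊕ 0 = 2.

2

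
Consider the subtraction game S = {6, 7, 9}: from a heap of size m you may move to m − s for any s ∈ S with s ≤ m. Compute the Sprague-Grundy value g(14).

Build the Grundy sequence with g(k) = mex{g(k−s) : s ∈ {6, 7, 9}, s ≤ k}:
g(0) = mex{} = 0
g(1) = mex{} = 0
g(2) = mex{} = 0
g(3) = mex{} = 0
g(4) = mex{} = 0
g(5) = mex{} = 0
g(6) = mex{0} = 1
g(7) = mex{0} = 1
g(8) = mex{0} = 1
g(9) = mex{0} = 1
g(10) = mex{0} = 1
g(11) = mex{0} = 1
g(12) = mex{0,1} = 2
g(13) = mex{0,1} = 2
g(14) = mex{0,1} = 2
So g(14) = 2.

2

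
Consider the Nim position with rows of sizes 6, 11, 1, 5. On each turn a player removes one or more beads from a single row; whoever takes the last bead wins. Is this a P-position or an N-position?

Compute the nim-sum pairwise:
6 ⊕ 11 = 13
13 ⊕ 1 = 12
12 ⊕ 5 = 9
The nim-sum is 9 ≠ 0, so this is an N-position: the player to move can win.

N-position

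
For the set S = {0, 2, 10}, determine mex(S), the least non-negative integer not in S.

0 is in the set but 1 is not, so the mex is 1.

1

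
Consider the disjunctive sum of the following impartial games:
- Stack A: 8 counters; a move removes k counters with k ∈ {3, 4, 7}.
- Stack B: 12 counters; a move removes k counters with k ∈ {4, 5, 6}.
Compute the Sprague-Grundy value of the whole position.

Build the Grundy sequence for stack A with g(k) = mex{g(k−s) : s ∈ {3, 4, 7}, s ≤ k}:
g(0) = mex{} = 0
g(1) = mex{} = 0
g(2) = mex{} = 0
g(3) = mex{0} = 1
g(4) = mex{0} = 1
g(5) = mex{0} = 1
g(6) = mex{0,1} = 2
g(7) = mex{0,1} = 2
g(8) = mex{0,1} = 2
So g(8) = 2.
Grundy values for stack B (subtraction set {4, 5, 6}):
g(0) = mex{} = 0
g(1) = mex{} = 0
g(2) = mex{} = 0
g(3) = mex{} = 0
g(4) = mex{0} = 1
g(5) = mex{0} = 1
g(6) = mex{0} = 1
g(7) = mex{0} = 1
g(8) = mex{0,1} = 2
g(9) = mex{0,1} = 2
g(10) = mex{1} = 0
g(11) = mex{1} = 0
g(12) = mex{1,2} = 0
So g(12) = 0.
The value of a disjunctive sum is the nim-sum of the parts.
Combined value = 2 XOR 0 = 2.

2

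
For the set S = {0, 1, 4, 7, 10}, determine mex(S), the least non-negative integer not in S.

2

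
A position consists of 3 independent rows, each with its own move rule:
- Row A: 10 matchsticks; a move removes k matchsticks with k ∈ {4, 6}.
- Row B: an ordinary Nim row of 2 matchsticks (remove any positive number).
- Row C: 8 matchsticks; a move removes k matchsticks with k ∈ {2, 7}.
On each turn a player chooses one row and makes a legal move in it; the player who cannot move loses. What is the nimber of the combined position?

0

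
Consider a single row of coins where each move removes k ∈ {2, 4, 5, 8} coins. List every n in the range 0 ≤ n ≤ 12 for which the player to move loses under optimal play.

Compute g(0), g(1), … for moves {2, 4, 5, 8}:
g(0) = mex{} = 0
g(1) = mex{} = 0
g(2) = mex{0} = 1
g(3) = mex{0} = 1
g(4) = mex{0,1} = 2
g(5) = mex{0,1} = 2
g(6) = mex{0,1,2} = 3
g(7) = mex{1,2} = 0
g(8) = mex{0,1,2,3} = 4
g(9) = mex{0,2} = 1
g(10) = mex{1,2,3,4} = 0
g(11) = mex{0,1,3} = 2
g(12) = mex{0,2,4} = 1
The P-positions (g = 0) in 0..12 are 0, 1, 7, 10.

0, 1, 7, 10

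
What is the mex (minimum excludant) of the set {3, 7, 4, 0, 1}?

The values 0, 1 are all present; 2 is the first non-negative integer missing from the set.

2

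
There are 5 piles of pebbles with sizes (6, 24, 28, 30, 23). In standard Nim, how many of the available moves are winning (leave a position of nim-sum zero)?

Compute the nim-sum pairwise:
6 XOR 24 = 30
30 XOR 28 = 2
2 XOR 30 = 28
28 XOR 23 = 11
The overall nim-sum is X = 11. A pile of size p has a winning move iff p XOR X < p (reduce it to p XOR X).
  6: 6 XOR 11 = 13 ≥ 6 — no move.
  24: 24 XOR 11 = 19 < 24 — winning move (to 19).
  28: 28 XOR 11 = 23 < 28 — winning move (to 23).
  30: 30 XOR 11 = 21 < 30 — winning move (to 21).
  23: 23 XOR 11 = 28 ≥ 23 — no move.
That gives 3 winning moves.

3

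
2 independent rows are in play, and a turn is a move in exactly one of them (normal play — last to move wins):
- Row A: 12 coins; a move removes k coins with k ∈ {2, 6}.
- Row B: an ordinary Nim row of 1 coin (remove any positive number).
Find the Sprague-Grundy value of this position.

Build the Grundy sequence for row A with g(k) = mex{g(k−s) : s ∈ {2, 6}, s ≤ k}:
k:     0  1  2  3  4  5  6  7  8  9 10 11 12
g(k):  0  0  1  1  0  0  1  1  0  0  1  1  0
So g(12) = 0.
Row B is a plain Nim row of size 1, so its Grundy value is 1.
The value of a disjunctive sum is the nim-sum of the parts.
Combined value = 0 XOR 1 = 1.

1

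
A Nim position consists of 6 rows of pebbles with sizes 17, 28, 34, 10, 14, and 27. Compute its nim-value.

48

Nim-sum: 17 XOR 28 XOR 34 XOR 10 XOR 14 XOR 27 = 48.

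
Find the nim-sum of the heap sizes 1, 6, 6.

1

Bitwise XOR of the heap sizes:
  001  (1)
  110  (6)
  110  (6)
  ---
  001  (1)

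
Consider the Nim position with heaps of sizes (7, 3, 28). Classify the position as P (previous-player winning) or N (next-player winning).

Compute the nim-sum pairwise:
7 ⊕ 3 = 4
4 ⊕ 28 = 24
The nim-sum is 24 ≠ 0, so this is an N-position: the player to move can win.

N-position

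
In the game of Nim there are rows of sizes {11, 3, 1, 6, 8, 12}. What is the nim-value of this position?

11

In binary:
  1011  (11)
  0011  (3)
  0001  (1)
  0110  (6)
  1000  (8)
  1100  (12)
  ----
  1011  (11)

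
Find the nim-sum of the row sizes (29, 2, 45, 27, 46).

7

In binary:
  011101  (29)
  000010  (2)
  101101  (45)
  011011  (27)
  101110  (46)
  ------
  000111  (7)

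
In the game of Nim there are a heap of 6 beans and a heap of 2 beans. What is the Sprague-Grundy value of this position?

Nim-sum: 6 XOR 2 = 4.

4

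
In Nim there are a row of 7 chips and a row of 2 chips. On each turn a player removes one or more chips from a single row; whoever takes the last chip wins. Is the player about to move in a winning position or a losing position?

Bitwise XOR of the heap sizes:
  111  (7)
  010  (2)
  ---
  101  (5)
The nim-sum is 5 ≠ 0, so this is an N-position: the player to move can win.

Winning position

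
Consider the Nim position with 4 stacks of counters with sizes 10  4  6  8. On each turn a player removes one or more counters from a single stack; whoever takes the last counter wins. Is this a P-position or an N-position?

P-position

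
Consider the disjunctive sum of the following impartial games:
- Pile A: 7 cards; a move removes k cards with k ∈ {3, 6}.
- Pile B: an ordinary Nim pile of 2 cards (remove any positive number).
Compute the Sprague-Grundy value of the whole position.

Build the Grundy sequence for pile A with g(k) = mex{g(k−s) : s ∈ {3, 6}, s ≤ k}:
k:     0  1  2  3  4  5  6  7
g(k):  0  0  0  1  1  1  2  2
So g(7) = 2.
Pile B is a plain Nim pile of size 2, so its Grundy value is 2.
The value of a disjunctive sum is the nim-sum of the parts.
Combined value = 2 ⊕ 2 = 0.

0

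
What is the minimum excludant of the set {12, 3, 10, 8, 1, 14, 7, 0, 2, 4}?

The values 0, 1, 2, 3, 4 are all present; 5 is the first non-negative integer missing from the set.

5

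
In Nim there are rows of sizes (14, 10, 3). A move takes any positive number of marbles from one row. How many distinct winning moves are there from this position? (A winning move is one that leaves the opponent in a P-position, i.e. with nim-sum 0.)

1

Write each in binary and XOR column by column:
  1110  (14)
  1010  (10)
  0011  (3)
  ----
  0111  (7)
The overall nim-sum is X = 7. A row of size p has a winning move iff p XOR X < p (reduce it to p XOR X).
  14: 14 XOR 7 = 9 < 14 — winning move (to 9).
  10: 10 XOR 7 = 13 ≥ 10 — no move.
  3: 3 XOR 7 = 4 ≥ 3 — no move.
That gives 1 winning move.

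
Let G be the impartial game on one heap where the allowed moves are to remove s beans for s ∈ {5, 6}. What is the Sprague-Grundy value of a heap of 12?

0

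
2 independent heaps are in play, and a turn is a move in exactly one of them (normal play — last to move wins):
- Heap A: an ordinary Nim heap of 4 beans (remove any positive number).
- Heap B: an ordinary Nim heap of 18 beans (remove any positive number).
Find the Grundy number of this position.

22

Heap A is a plain Nim heap of size 4, so its Grundy value is 4.
Heap B is a plain Nim heap of size 18, so its Grundy value is 18.
By the Sprague-Grundy theorem, the Grundy value of a sum of independent games is the XOR of the component values.
Combined value = 4 ⊕ 18 = 22.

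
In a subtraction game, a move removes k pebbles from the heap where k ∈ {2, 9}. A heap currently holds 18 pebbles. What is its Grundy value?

1

Compute g(0), g(1), … for moves {2, 9}:
k:     0  1  2  3  4  5  6  7  8  9 10 11 12 13 14 15 16 17 18
g(k):  0  0  1  1  0  0  1  1  0  2  1  0  0  1  1  0  0  1  1
So g(18) = 1.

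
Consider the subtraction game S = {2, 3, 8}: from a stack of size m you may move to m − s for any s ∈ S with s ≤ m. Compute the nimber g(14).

Grundy values for subtraction set {2, 3, 8}:
k:     0  1  2  3  4  5  6  7  8  9 10 11 12 13 14
g(k):  0  0  1  1  2  0  0  1  1  2  0  0  1  1  2
So g(14) = 2.

2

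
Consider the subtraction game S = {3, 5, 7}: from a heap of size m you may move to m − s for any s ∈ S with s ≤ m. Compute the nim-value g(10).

0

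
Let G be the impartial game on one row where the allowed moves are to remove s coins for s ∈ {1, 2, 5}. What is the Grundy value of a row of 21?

Grundy values for subtraction set {1, 2, 5}:
k:     0  1  2  3  4  5  6  7  8  9 10 11 12 13 14 15 16 17 18 19 20 21
g(k):  0  1  2  0  1  2  0  1  2  0  1  2  0  1  2  0  1  2  0  1  2  0
So g(21) = 0.

0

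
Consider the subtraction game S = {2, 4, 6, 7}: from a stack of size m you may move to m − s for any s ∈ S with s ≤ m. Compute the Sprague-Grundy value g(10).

0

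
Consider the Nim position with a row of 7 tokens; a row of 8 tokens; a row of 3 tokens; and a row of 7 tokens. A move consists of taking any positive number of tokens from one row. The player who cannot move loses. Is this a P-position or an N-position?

Write each in binary and XOR column by column:
  0111  (7)
  1000  (8)
  0011  (3)
  0111  (7)
  ----
  1011  (11)
The nim-sum is 11 ≠ 0, so this is an N-position: the player to move can win.

N-position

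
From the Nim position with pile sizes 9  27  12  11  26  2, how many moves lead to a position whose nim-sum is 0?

5

In binary:
  01001  (9)
  11011  (27)
  01100  (12)
  01011  (11)
  11010  (26)
  00010  (2)
  -----
  01101  (13)
The overall nim-sum is X = 13. A pile of size p has a winning move iff p XOR X < p (reduce it to p XOR X).
  9: 9 XOR 13 = 4 < 9 — winning move (to 4).
  27: 27 XOR 13 = 22 < 27 — winning move (to 22).
  12: 12 XOR 13 = 1 < 12 — winning move (to 1).
  11: 11 XOR 13 = 6 < 11 — winning move (to 6).
  26: 26 XOR 13 = 23 < 26 — winning move (to 23).
  2: 2 XOR 13 = 15 ≥ 2 — no move.
That gives 5 winning moves.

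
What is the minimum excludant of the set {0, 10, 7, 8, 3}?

1

0 is in the set but 1 is not, so the mex is 1.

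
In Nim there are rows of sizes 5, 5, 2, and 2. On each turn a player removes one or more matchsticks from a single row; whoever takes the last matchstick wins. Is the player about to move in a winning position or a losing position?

Losing position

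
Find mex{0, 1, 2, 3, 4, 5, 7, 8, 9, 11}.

6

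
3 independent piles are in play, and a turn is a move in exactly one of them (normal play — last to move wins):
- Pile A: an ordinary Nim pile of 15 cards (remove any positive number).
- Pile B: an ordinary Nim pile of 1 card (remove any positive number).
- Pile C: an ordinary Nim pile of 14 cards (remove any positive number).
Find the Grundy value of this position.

0

Pile A is a plain Nim pile of size 15, so its Grundy value is 15.
Pile B is a plain Nim pile of size 1, so its Grundy value is 1.
Pile C is a plain Nim pile of size 14, so its Grundy value is 14.
By the Sprague-Grundy theorem, the Grundy value of a sum of independent games is the XOR of the component values.
Combined value = 15 XOR 1 XOR 14 = 0.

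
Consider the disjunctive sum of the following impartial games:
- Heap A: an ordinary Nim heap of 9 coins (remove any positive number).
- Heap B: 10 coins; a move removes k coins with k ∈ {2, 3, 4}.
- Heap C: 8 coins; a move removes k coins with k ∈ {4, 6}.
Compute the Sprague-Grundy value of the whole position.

Heap A is a plain Nim heap of size 9, so its Grundy value is 9.
Grundy values for heap B (subtraction set {2, 3, 4}):
k:     0  1  2  3  4  5  6  7  8  9 10
g(k):  0  0  1  1  2  2  0  0  1  1  2
So g(10) = 2.
Grundy values for heap C (subtraction set {4, 6}):
g(0) = mex{} = 0
g(1) = mex{} = 0
g(2) = mex{} = 0
g(3) = mex{} = 0
g(4) = mex{0} = 1
g(5) = mex{0} = 1
g(6) = mex{0} = 1
g(7) = mex{0} = 1
g(8) = mex{0,1} = 2
So g(8) = 2.
By the Sprague-Grundy theorem, the Grundy value of a sum of independent games is the XOR of the component values.
Combined value = 9 ⊕ 2 ⊕ 2 = 9.

9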